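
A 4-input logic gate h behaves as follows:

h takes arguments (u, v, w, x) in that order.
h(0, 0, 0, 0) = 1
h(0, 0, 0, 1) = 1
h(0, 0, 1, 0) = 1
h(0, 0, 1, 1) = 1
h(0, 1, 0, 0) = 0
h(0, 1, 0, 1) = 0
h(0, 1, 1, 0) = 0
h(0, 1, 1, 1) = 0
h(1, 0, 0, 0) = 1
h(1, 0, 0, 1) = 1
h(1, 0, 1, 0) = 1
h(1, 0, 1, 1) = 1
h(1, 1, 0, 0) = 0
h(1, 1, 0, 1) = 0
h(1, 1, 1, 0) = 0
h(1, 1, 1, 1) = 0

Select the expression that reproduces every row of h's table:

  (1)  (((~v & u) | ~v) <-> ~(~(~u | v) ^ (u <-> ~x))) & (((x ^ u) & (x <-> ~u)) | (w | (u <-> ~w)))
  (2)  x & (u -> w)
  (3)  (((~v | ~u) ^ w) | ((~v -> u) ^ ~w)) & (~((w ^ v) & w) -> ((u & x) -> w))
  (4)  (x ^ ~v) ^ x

4

(1): at (0,0,0,0) it gives 0, but h = 1 — eliminated.
(2): at (0,0,0,0) it gives 0, but h = 1 — eliminated.
(3): at (0,0,1,0) it gives 0, but h = 1 — eliminated.
(4) is the remaining candidate, and it agrees with h on all 16 inputs.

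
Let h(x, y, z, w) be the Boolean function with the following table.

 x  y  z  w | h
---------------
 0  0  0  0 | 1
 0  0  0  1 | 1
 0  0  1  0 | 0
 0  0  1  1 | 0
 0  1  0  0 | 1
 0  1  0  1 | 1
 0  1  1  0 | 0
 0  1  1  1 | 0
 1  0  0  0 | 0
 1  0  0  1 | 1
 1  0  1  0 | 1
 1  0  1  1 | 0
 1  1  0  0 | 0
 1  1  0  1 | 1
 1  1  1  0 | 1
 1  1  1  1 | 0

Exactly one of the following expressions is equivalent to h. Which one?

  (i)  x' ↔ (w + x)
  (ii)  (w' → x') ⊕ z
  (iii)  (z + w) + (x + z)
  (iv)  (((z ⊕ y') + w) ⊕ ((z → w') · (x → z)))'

(i): at (0,0,0,0) it gives 0, but h = 1 — eliminated.
(iii): at (0,0,0,0) it gives 0, but h = 1 — eliminated.
(iv): at (0,1,0,0) it gives 0, but h = 1 — eliminated.
Only (ii) survives; checking it on all 16 rows confirms it matches h.

ii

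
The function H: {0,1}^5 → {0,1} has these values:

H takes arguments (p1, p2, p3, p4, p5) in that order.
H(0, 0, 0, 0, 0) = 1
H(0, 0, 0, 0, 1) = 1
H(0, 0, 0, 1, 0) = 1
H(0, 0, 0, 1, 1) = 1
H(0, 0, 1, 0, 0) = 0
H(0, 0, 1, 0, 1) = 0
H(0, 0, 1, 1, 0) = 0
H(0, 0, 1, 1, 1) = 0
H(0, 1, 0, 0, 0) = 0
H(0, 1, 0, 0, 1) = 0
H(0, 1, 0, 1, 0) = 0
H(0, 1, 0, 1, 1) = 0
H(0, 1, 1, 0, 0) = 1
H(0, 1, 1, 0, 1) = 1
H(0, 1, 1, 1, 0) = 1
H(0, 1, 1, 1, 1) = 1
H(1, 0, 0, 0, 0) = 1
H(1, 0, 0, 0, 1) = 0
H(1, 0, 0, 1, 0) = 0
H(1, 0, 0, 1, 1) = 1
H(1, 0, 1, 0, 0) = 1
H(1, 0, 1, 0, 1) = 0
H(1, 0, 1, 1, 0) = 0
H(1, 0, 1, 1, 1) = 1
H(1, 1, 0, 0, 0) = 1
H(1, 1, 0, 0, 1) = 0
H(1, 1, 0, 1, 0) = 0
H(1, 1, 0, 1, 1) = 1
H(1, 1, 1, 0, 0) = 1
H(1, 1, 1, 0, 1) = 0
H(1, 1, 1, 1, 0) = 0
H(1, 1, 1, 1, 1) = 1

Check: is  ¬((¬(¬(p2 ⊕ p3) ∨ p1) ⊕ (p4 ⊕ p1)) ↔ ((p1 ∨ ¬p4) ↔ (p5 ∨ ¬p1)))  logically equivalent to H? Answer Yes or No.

Yes

Evaluate ¬((¬(¬(p2 ⊕ p3) ∨ p1) ⊕ (p4 ⊕ p1)) ↔ ((p1 ∨ ¬p4) ↔ (p5 ∨ ¬p1))) on each row and compare to H:
  p1=0, p2=0, p3=0, p4=0, p5=0: formula gives 1, H = 1 ✓
  p1=0, p2=0, p3=0, p4=0, p5=1: formula gives 1, H = 1 ✓
  p1=0, p2=0, p3=0, p4=1, p5=0: formula gives 1, H = 1 ✓
  p1=0, p2=0, p3=0, p4=1, p5=1: formula gives 1, H = 1 ✓
  … (the remaining 28 rows also agree.)
No disagreement on any input; they are logically equivalent.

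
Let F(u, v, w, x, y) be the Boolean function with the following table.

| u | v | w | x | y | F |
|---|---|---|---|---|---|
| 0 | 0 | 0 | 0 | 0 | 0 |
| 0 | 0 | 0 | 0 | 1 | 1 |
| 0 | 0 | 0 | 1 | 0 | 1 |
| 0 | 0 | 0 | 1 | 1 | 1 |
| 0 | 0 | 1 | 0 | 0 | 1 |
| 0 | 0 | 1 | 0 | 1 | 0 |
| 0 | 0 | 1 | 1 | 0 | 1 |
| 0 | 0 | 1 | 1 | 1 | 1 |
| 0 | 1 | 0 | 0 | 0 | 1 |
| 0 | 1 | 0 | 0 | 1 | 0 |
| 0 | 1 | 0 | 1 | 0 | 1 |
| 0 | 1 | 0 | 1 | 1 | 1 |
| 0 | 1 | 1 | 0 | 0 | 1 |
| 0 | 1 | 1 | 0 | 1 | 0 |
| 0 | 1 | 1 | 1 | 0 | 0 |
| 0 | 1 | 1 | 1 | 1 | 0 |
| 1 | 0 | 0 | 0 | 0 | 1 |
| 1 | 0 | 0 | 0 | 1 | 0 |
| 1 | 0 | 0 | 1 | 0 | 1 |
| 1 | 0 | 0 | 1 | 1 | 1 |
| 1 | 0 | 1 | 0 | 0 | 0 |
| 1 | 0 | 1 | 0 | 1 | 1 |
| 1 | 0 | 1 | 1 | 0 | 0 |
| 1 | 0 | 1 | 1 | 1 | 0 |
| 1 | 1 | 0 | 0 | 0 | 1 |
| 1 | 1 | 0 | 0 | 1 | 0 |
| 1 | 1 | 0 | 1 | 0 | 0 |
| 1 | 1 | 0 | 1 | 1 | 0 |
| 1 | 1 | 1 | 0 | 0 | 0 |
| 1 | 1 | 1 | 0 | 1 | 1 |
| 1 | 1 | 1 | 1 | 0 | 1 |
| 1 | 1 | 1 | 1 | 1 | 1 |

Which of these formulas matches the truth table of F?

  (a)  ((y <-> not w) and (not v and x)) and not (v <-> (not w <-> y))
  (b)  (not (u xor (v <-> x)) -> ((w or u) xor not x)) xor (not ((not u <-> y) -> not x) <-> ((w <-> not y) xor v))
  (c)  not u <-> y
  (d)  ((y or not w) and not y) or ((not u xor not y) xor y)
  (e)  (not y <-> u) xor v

(a): at (0,0,0,0,1) it gives 0, but F = 1 — eliminated.
(c): at (0,0,0,1,0) it gives 0, but F = 1 — eliminated.
(d): at (0,0,0,0,0) it gives 1, but F = 0 — eliminated.
(e): at (0,0,0,1,0) it gives 0, but F = 1 — eliminated.
(b) is the remaining candidate, and it agrees with F on all 32 inputs.

b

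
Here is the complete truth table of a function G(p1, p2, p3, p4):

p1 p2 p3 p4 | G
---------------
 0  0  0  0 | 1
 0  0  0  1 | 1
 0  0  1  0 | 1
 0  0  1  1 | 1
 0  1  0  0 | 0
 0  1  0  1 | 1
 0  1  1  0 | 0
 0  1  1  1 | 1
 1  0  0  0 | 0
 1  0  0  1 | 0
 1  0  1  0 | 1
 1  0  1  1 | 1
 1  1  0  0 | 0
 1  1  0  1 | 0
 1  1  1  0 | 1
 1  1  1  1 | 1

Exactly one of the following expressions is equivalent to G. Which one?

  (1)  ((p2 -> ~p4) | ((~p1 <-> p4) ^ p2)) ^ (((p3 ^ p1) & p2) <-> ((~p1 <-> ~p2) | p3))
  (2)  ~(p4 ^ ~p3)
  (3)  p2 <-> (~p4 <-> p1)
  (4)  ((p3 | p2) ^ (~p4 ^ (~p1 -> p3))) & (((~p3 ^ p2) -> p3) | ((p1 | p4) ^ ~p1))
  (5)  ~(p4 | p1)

(2) fails at (0,0,0,0): the formula yields 0, G is 1.
(3) fails at (0,0,0,1): the formula yields 0, G is 1.
(4) fails at (0,0,0,1): the formula yields 0, G is 1.
(5) fails at (0,0,0,1): the formula yields 0, G is 1.
(1) is the remaining candidate, and it agrees with G on all 16 inputs.

1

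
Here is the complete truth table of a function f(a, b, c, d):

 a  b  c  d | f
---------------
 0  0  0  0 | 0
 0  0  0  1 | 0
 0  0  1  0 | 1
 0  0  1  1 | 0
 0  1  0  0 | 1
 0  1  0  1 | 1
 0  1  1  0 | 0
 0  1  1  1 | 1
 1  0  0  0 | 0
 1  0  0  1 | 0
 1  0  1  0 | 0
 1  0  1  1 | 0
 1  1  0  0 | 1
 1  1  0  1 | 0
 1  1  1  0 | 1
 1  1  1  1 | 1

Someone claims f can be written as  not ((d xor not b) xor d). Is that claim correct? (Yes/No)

No

Check the formula against f row by row:
  a=0, b=0, c=0, d=0: formula gives 0, f = 0 ✓
  a=0, b=0, c=0, d=1: formula gives 0, f = 0 ✓
  a=0, b=0, c=1, d=0: formula gives 0, but f = 1 ✗
Row (0,0,1,0) is a counterexample, so the formula is not equivalent to f.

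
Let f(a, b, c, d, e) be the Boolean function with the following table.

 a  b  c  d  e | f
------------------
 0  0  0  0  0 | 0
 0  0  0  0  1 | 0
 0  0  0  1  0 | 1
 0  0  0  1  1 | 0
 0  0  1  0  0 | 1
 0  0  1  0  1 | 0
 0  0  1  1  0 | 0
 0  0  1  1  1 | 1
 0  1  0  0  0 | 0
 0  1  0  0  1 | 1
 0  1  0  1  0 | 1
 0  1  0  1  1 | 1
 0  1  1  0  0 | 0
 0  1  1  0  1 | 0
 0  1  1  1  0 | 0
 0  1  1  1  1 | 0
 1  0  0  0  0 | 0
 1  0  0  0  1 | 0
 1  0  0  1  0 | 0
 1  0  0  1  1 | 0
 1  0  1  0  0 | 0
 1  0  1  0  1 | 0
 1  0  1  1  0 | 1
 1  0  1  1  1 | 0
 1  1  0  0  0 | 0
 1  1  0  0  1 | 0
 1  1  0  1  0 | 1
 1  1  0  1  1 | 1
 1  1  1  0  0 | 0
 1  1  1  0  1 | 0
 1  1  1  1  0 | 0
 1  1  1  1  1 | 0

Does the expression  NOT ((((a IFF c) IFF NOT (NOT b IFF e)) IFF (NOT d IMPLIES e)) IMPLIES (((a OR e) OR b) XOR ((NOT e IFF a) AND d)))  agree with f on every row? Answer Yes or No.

No

Check the formula against f row by row:
  a=0, b=0, c=0, d=0, e=0: formula gives 0, f = 0 ✓
  a=0, b=0, c=0, d=0, e=1: formula gives 0, f = 0 ✓
  a=0, b=0, c=0, d=1, e=0: formula gives 1, f = 1 ✓
  a=0, b=0, c=0, d=1, e=1: formula gives 0, f = 0 ✓
  …
  a=0, b=1, c=0, d=0, e=1: formula gives 0, but f = 1 ✗
Row (0,1,0,0,1) is a counterexample, so the formula is not equivalent to f.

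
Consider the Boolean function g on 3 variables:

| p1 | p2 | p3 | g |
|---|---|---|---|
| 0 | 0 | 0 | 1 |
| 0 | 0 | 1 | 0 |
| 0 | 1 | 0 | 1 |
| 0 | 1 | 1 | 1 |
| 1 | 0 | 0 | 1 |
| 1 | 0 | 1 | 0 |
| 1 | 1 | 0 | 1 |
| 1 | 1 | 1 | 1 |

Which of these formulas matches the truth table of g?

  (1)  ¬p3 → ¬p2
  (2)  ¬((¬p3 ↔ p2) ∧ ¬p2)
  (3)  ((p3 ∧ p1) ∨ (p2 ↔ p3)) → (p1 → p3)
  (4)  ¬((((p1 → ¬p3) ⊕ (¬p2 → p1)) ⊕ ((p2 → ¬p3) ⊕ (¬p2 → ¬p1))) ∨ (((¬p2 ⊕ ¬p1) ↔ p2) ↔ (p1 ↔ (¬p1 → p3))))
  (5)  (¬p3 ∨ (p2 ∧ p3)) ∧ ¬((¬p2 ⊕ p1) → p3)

(1) disagrees with g on (0,0,1) (formula → 1, table → 0); rule it out.
(3) disagrees with g on (0,0,1) (formula → 1, table → 0); rule it out.
(4) disagrees with g on (0,0,0) (formula → 0, table → 1); rule it out.
(5) disagrees with g on (0,1,0) (formula → 0, table → 1); rule it out.
(2) is the remaining candidate, and it agrees with g on all 8 inputs.

2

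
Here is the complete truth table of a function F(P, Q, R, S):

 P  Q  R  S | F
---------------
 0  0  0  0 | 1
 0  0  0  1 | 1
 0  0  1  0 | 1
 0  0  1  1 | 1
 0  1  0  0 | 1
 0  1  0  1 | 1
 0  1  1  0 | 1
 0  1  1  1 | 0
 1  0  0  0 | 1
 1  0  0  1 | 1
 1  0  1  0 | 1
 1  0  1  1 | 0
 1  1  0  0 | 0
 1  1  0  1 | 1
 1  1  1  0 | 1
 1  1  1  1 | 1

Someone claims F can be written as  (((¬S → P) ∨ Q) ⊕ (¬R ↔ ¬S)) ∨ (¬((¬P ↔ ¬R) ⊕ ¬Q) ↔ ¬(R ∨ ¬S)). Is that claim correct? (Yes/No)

Yes

Test each input against both F and the formula:
  P=0, Q=0, R=0, S=0: formula gives 1, F = 1 ✓
  P=0, Q=0, R=0, S=1: formula gives 1, F = 1 ✓
  P=0, Q=0, R=1, S=0: formula gives 1, F = 1 ✓
  P=0, Q=0, R=1, S=1: formula gives 1, F = 1 ✓
  … (the remaining 12 rows also agree.)
All 16 rows match — the expression computes F exactly.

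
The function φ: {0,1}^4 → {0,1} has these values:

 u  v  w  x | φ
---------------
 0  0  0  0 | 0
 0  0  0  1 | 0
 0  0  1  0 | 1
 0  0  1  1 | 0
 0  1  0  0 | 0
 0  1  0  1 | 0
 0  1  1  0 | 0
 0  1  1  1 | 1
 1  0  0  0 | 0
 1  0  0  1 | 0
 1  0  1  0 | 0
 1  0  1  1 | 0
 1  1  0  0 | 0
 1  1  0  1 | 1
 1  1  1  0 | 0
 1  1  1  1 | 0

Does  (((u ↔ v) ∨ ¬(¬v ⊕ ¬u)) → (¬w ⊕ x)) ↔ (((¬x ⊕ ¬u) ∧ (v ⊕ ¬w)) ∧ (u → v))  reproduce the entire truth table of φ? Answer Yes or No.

Yes

Test each input against both φ and the formula:
  u=0, v=0, w=0, x=0: formula gives 0, φ = 0 ✓
  u=0, v=0, w=0, x=1: formula gives 0, φ = 0 ✓
  u=0, v=0, w=1, x=0: formula gives 1, φ = 1 ✓
  u=0, v=0, w=1, x=1: formula gives 0, φ = 0 ✓
  … (the remaining 12 rows also agree.)
No disagreement on any input; they are logically equivalent.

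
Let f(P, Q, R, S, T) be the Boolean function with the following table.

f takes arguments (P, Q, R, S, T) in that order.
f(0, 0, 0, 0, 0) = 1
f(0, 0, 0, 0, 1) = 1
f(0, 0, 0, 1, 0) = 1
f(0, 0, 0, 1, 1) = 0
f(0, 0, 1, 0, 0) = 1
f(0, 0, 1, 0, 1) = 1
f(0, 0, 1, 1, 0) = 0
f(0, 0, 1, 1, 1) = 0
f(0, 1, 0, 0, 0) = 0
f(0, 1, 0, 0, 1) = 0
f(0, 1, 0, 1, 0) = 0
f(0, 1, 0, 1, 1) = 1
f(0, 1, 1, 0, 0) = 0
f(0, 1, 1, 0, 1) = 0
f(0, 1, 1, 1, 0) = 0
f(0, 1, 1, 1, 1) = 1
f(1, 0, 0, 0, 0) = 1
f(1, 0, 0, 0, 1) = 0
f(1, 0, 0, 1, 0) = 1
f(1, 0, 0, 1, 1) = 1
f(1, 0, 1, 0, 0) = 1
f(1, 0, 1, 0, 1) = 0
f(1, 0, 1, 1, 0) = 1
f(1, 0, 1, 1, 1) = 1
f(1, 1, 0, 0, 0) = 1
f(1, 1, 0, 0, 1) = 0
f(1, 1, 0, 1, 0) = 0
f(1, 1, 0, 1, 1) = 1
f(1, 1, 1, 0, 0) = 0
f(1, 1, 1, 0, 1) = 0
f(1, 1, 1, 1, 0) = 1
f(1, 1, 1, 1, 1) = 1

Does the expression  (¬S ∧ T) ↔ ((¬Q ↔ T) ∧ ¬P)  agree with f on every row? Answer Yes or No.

Test each input against both f and the formula:
  P=0, Q=0, R=0, S=0, T=0: formula gives 1, f = 1 ✓
  P=0, Q=0, R=0, S=0, T=1: formula gives 1, f = 1 ✓
  P=0, Q=0, R=0, S=1, T=0: formula gives 1, f = 1 ✓
  P=0, Q=0, R=0, S=1, T=1: formula gives 0, f = 0 ✓
  …
  P=0, Q=0, R=1, S=1, T=0: formula gives 1, but f = 0 ✗
Since they disagree at (0,0,1,1,0), the expression is not a correct formula for f.

No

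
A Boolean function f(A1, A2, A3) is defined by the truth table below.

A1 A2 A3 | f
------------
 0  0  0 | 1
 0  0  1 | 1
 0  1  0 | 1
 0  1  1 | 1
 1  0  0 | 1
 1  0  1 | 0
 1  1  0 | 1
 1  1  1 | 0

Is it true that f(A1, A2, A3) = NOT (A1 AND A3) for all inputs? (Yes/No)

Yes

Evaluate NOT (A1 AND A3) on each row and compare to f:
  A1=0, A2=0, A3=0: formula gives 1, f = 1 ✓
  A1=0, A2=0, A3=1: formula gives 1, f = 1 ✓
  A1=0, A2=1, A3=0: formula gives 1, f = 1 ✓
  A1=0, A2=1, A3=1: formula gives 1, f = 1 ✓
  A1=1, A2=0, A3=0: formula gives 1, f = 1 ✓
  …and likewise for the remaining 3 rows.
Every row agrees, so the formula is equivalent.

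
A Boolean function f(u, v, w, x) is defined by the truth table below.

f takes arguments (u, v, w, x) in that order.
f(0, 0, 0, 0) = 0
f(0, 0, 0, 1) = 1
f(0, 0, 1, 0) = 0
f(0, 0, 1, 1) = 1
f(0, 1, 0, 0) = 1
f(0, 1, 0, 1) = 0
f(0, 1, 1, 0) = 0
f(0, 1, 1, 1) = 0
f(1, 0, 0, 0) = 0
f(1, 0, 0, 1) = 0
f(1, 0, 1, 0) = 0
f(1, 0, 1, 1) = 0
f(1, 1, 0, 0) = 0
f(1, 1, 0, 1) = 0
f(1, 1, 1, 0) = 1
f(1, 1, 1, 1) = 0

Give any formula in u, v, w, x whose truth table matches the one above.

f(u, v, w, x) = (((((¬u ∧ ¬v) ∧ ¬w) ∧ x) ∨ (((¬u ∧ ¬v) ∧ w) ∧ x)) ∨ (((¬u ∧ v) ∧ ¬w) ∧ ¬x)) ∨ (((u ∧ v) ∧ w) ∧ ¬x)

Collect the rows where f=1 — (0,0,0,1), (0,0,1,1), (0,1,0,0), (1,1,1,0) — and write one minterm per row: ¬u·¬v·¬w·x, ¬u·¬v·w·x, ¬u·v·¬w·¬x, u·v·w·¬x. Their union (logical OR) reproduces the table exactly.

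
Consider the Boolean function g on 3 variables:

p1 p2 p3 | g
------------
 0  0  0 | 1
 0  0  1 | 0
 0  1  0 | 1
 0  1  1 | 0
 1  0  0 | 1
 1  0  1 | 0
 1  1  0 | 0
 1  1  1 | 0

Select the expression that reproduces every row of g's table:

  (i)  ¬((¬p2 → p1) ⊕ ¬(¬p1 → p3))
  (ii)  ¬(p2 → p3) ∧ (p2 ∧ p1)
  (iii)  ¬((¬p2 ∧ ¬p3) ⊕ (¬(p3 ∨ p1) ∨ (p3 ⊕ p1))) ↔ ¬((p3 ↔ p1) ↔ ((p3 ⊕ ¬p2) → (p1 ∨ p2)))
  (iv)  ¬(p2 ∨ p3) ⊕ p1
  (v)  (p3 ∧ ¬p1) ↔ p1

(i) fails at (0,0,0): the formula yields 0, g is 1.
(ii) fails at (0,0,0): the formula yields 0, g is 1.
(iv) fails at (0,1,0): the formula yields 0, g is 1.
(v) fails at (1,0,0): the formula yields 0, g is 1.
Only (iii) survives; checking it on all 8 rows confirms it matches g.

iii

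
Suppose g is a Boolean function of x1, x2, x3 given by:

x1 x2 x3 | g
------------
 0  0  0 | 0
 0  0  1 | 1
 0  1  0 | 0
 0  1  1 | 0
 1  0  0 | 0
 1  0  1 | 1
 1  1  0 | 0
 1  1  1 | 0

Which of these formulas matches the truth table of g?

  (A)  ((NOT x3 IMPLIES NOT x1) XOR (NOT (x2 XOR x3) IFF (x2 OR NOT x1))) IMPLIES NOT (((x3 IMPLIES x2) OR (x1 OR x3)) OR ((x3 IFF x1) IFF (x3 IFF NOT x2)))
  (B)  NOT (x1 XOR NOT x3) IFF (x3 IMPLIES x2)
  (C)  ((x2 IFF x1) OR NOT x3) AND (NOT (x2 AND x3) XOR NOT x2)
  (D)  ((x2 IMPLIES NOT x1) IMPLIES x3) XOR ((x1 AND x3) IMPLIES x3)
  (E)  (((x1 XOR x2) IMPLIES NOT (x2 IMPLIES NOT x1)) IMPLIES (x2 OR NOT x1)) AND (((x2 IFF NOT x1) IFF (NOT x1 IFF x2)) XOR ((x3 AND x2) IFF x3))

(A) disagrees with g on (0,0,0) (formula → 1, table → 0); rule it out.
(B) disagrees with g on (0,0,1) (formula → 0, table → 1); rule it out.
(C) disagrees with g on (0,0,1) (formula → 0, table → 1); rule it out.
(D) disagrees with g on (0,0,0) (formula → 1, table → 0); rule it out.
That leaves (E). Evaluating it on every row reproduces the table of g exactly.

E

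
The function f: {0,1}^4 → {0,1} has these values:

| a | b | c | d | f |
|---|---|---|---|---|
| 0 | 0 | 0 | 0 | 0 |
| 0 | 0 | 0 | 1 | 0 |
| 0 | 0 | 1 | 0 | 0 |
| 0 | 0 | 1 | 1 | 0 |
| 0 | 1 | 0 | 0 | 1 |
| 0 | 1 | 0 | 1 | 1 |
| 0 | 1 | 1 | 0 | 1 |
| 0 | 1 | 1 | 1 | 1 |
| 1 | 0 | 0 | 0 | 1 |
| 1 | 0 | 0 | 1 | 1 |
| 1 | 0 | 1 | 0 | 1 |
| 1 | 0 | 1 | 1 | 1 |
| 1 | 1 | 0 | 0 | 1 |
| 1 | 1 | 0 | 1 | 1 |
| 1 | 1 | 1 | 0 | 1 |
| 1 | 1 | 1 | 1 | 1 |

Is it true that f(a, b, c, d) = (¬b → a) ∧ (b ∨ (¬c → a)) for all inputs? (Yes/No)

Yes

Evaluate (¬b → a) ∧ (b ∨ (¬c → a)) on each row and compare to f:
  a=0, b=0, c=0, d=0: formula gives 0, f = 0 ✓
  a=0, b=0, c=0, d=1: formula gives 0, f = 0 ✓
  a=0, b=0, c=1, d=0: formula gives 0, f = 0 ✓
  a=0, b=0, c=1, d=1: formula gives 0, f = 0 ✓
  … (the remaining 12 rows also agree.)
No disagreement on any input; they are logically equivalent.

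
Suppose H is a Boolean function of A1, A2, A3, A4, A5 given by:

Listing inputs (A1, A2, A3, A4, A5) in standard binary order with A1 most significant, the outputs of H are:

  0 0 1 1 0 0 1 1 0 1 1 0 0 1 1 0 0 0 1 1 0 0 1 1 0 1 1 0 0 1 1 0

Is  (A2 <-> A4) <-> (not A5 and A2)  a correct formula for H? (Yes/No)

Yes

Check the formula against H row by row:
  A1=0, A2=0, A3=0, A4=0, A5=0: formula gives 0, H = 0 ✓
  A1=0, A2=0, A3=0, A4=0, A5=1: formula gives 0, H = 0 ✓
  A1=0, A2=0, A3=0, A4=1, A5=0: formula gives 1, H = 1 ✓
  A1=0, A2=0, A3=0, A4=1, A5=1: formula gives 1, H = 1 ✓
  …and likewise for the remaining 28 rows.
No disagreement on any input; they are logically equivalent.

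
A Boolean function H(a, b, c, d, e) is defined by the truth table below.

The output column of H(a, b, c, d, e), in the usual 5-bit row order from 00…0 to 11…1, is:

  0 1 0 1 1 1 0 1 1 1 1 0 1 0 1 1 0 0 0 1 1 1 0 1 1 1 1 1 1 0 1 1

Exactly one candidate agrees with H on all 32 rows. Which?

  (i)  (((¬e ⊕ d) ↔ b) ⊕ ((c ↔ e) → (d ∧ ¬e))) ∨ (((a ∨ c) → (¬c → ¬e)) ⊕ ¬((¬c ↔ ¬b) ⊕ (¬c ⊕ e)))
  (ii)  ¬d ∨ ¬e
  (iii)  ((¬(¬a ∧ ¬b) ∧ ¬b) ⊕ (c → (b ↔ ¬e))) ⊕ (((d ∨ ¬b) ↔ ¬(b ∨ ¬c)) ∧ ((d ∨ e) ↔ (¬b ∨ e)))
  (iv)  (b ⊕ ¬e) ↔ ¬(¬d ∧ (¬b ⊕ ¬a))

i

(ii): at (0,0,0,0,0) it gives 1, but H = 0 — eliminated.
(iii): at (0,0,0,0,0) it gives 1, but H = 0 — eliminated.
(iv): at (0,0,0,0,0) it gives 1, but H = 0 — eliminated.
Only (i) survives; checking it on all 32 rows confirms it matches H.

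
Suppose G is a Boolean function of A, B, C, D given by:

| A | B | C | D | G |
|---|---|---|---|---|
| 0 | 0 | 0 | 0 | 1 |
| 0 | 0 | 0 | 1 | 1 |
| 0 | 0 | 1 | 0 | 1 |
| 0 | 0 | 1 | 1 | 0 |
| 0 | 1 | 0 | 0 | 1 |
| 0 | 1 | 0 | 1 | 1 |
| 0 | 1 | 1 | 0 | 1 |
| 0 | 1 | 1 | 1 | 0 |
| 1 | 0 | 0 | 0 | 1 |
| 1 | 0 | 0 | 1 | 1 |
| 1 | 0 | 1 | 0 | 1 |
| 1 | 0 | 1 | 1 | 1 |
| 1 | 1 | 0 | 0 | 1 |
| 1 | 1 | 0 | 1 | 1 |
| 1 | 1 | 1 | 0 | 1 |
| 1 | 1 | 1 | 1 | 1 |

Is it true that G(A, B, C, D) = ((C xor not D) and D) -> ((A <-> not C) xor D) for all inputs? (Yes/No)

Yes

Evaluate ((C xor not D) and D) -> ((A <-> not C) xor D) on each row and compare to G:
  A=0, B=0, C=0, D=0: formula gives 1, G = 1 ✓
  A=0, B=0, C=0, D=1: formula gives 1, G = 1 ✓
  A=0, B=0, C=1, D=0: formula gives 1, G = 1 ✓
  A=0, B=0, C=1, D=1: formula gives 0, G = 0 ✓
  …and likewise for the remaining 12 rows.
Every row agrees, so the formula is equivalent.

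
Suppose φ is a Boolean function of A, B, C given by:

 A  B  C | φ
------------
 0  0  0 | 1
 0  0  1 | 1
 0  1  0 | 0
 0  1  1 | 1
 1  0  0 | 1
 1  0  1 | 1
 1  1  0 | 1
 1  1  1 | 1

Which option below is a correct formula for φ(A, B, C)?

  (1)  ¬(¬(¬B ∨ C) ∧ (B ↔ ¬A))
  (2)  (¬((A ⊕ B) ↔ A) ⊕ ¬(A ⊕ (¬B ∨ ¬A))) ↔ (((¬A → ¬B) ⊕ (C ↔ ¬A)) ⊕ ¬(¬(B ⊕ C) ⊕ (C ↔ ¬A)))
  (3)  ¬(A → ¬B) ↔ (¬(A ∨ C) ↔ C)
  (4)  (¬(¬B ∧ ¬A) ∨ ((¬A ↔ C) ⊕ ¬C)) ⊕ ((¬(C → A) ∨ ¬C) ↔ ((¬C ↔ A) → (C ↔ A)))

1

(2) fails at (0,0,0): the formula yields 0, φ is 1.
(3) fails at (0,1,0): the formula yields 1, φ is 0.
(4) fails at (0,0,0): the formula yields 0, φ is 1.
Only (1) survives; checking it on all 8 rows confirms it matches φ.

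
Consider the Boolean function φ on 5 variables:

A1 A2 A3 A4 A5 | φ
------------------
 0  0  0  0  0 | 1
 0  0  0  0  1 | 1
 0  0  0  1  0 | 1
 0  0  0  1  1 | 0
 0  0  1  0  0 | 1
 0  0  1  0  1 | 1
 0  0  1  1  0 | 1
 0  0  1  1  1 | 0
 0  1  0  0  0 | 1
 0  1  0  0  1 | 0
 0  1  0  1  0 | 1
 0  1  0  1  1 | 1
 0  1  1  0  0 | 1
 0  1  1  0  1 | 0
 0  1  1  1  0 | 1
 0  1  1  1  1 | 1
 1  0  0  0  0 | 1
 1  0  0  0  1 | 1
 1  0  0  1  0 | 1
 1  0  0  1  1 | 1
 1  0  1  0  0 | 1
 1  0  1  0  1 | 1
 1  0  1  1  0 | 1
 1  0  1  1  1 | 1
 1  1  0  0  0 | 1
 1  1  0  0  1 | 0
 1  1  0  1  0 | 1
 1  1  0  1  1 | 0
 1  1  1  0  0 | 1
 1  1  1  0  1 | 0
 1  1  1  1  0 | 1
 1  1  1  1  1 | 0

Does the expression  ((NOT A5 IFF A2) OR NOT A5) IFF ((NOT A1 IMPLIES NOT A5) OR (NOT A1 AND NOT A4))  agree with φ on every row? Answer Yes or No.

Evaluate ((NOT A5 IFF A2) OR NOT A5) IFF ((NOT A1 IMPLIES NOT A5) OR (NOT A1 AND NOT A4)) on each row and compare to φ:
  A1=0, A2=0, A3=0, A4=0, A5=0: formula gives 1, φ = 1 ✓
  A1=0, A2=0, A3=0, A4=0, A5=1: formula gives 1, φ = 1 ✓
  A1=0, A2=0, A3=0, A4=1, A5=0: formula gives 1, φ = 1 ✓
  A1=0, A2=0, A3=0, A4=1, A5=1: formula gives 0, φ = 0 ✓
  …and likewise for the remaining 28 rows.
Every row agrees, so the formula is equivalent.

Yes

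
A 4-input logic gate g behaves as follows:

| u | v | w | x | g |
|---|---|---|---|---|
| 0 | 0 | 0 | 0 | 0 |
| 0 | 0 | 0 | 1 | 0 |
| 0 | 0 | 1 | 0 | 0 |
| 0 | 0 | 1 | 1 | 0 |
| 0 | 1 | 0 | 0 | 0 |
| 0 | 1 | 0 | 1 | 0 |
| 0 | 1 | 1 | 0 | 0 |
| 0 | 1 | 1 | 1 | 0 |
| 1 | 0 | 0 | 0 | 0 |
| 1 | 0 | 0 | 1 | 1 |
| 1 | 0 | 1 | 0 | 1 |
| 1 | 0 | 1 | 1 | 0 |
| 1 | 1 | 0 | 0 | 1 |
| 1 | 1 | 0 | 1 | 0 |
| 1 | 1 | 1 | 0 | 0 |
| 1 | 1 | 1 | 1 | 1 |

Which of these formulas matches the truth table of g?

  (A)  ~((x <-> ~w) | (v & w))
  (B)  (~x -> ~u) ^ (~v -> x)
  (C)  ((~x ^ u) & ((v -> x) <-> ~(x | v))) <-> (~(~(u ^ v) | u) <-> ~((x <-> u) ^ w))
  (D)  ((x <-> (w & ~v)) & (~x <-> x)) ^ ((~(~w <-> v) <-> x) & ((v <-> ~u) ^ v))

D

(A): at (0,0,0,0) it gives 1, but g = 0 — eliminated.
(B): at (0,0,0,0) it gives 1, but g = 0 — eliminated.
(C): at (0,0,0,0) it gives 1, but g = 0 — eliminated.
That leaves (D). Evaluating it on every row reproduces the table of g exactly.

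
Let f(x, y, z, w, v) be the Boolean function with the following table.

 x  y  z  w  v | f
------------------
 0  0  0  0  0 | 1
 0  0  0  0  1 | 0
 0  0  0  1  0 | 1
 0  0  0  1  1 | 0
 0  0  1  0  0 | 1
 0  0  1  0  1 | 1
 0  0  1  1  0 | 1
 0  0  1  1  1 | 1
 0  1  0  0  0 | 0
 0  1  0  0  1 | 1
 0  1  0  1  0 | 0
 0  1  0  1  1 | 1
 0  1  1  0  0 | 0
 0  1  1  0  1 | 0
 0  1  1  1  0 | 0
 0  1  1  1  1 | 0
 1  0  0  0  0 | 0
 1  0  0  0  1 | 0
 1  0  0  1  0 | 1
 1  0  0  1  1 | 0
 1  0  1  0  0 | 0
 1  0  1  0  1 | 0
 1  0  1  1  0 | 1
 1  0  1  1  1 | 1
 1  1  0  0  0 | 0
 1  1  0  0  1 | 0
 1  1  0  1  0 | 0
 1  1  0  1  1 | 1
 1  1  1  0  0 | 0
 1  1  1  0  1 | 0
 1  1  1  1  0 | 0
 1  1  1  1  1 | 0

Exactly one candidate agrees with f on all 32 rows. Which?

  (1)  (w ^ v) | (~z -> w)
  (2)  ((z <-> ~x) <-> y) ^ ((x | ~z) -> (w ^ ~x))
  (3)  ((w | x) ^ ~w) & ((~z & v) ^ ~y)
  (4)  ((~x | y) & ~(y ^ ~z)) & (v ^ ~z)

3

(1) fails at (0,0,0,0,0): the formula yields 0, f is 1.
(2) fails at (0,0,0,0,0): the formula yields 0, f is 1.
(4) fails at (0,0,0,0,0): the formula yields 0, f is 1.
(3) is the remaining candidate, and it agrees with f on all 32 inputs.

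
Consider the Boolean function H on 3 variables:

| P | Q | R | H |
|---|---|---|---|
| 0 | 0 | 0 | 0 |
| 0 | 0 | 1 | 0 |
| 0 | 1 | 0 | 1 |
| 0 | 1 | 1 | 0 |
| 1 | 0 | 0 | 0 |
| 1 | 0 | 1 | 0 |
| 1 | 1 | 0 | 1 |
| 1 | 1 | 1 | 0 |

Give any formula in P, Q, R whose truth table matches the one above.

The 1-rows are (0,1,0), (1,1,0). Each contributes one minterm — ¬P·Q·¬R; P·Q·¬R — and their disjunction is a sum-of-products form of H.

H(P, Q, R) = ((not P and Q) and not R) or ((P and Q) and not R)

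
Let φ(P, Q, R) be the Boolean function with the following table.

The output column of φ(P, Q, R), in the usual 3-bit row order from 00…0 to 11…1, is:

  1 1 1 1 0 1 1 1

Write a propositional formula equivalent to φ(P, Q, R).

Only row (1,0,0) gives 0. So φ is 1 everywhere except there — the complement of the minterm P·¬Q·¬R.

φ(P, Q, R) = ¬((P ∧ ¬Q) ∧ ¬R)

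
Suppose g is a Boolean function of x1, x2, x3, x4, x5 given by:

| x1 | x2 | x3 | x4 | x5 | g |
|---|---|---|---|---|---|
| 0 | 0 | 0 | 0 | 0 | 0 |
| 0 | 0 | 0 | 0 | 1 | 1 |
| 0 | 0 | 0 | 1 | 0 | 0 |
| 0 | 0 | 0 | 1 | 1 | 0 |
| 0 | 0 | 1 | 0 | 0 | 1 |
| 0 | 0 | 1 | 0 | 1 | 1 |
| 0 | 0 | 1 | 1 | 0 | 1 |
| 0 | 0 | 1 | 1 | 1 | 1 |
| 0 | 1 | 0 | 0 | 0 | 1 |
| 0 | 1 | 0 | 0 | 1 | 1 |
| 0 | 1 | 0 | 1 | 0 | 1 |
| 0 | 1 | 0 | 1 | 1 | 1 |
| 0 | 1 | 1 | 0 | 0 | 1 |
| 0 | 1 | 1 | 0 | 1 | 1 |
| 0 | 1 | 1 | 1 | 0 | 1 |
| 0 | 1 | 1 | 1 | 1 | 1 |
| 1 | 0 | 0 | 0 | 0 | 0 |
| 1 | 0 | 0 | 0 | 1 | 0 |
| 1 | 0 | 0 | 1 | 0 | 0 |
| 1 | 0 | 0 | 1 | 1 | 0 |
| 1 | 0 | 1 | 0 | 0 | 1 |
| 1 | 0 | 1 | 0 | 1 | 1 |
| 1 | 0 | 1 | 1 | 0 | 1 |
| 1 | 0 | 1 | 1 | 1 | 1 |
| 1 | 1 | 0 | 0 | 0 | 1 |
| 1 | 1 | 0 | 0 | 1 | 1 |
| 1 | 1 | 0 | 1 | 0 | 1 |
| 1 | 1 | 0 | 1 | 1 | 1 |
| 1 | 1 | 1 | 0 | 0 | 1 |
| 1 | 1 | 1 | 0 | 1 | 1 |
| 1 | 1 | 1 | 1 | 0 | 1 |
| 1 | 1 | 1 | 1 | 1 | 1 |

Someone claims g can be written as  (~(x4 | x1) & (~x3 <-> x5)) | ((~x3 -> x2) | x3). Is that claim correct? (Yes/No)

Yes

Test each input against both g and the formula:
  x1=0, x2=0, x3=0, x4=0, x5=0: formula gives 0, g = 0 ✓
  x1=0, x2=0, x3=0, x4=0, x5=1: formula gives 1, g = 1 ✓
  x1=0, x2=0, x3=0, x4=1, x5=0: formula gives 0, g = 0 ✓
  x1=0, x2=0, x3=0, x4=1, x5=1: formula gives 0, g = 0 ✓
  …and likewise for the remaining 28 rows.
All 32 rows match — the expression computes g exactly.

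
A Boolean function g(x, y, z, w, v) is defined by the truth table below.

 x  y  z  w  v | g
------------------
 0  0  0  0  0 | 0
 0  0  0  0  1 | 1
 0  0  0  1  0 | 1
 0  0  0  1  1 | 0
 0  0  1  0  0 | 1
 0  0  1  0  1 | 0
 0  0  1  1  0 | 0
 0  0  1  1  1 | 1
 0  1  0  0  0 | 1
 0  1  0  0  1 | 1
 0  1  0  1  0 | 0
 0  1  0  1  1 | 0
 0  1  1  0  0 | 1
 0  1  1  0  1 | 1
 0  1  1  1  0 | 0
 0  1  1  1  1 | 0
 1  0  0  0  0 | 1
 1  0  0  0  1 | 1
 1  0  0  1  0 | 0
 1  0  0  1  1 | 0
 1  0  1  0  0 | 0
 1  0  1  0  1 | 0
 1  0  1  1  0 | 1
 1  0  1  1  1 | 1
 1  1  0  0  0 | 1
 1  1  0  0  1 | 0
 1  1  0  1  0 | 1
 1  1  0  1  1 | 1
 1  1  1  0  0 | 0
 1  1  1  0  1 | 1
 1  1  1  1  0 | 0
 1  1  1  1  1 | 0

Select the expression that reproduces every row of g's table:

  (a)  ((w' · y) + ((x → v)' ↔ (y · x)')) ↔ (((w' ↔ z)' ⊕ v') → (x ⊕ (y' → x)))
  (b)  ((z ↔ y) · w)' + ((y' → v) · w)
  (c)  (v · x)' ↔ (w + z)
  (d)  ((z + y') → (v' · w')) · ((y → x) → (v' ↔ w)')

a

(b): at (0,0,0,0,0) it gives 1, but g = 0 — eliminated.
(c): at (0,0,0,0,1) it gives 0, but g = 1 — eliminated.
(d): at (0,0,0,0,0) it gives 1, but g = 0 — eliminated.
Only (a) survives; checking it on all 32 rows confirms it matches g.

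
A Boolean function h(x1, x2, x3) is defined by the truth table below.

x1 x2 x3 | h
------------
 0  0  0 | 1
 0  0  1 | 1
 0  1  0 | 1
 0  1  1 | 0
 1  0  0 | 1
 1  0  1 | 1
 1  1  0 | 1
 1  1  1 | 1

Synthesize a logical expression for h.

h is 0 on exactly one input, (0,1,1), whose minterm is ¬x1·x2·x3. So h is the negation of that single conjunction.

h(x1, x2, x3) = ~((~x1 & x2) & x3)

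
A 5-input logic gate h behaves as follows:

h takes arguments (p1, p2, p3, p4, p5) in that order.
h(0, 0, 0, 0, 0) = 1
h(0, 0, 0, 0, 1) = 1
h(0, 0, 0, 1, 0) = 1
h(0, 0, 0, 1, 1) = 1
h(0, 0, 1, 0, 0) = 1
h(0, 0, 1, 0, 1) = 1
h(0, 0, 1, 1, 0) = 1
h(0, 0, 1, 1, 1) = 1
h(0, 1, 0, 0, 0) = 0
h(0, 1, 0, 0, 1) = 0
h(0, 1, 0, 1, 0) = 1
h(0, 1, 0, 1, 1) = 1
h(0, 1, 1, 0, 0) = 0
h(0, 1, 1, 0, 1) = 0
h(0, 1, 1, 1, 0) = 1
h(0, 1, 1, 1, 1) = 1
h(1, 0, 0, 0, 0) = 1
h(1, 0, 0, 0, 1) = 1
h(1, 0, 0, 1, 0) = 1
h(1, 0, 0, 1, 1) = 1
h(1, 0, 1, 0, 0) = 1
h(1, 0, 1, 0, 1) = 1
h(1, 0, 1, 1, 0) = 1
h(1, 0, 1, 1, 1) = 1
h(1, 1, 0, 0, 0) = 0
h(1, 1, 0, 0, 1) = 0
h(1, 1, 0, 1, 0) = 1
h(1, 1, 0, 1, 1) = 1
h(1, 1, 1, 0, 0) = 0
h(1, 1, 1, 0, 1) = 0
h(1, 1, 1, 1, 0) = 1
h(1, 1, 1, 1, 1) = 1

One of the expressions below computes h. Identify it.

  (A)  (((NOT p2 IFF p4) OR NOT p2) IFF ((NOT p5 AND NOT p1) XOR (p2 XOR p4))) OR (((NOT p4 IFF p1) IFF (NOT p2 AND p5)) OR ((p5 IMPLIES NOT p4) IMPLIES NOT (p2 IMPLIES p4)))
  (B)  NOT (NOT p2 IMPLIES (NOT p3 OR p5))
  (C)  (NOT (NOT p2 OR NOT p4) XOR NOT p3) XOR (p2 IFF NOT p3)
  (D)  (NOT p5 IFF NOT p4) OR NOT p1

(A): at (0,0,0,0,1) it gives 0, but h = 1 — eliminated.
(B): at (0,0,0,0,0) it gives 0, but h = 1 — eliminated.
(D): at (0,1,0,0,0) it gives 1, but h = 0 — eliminated.
That leaves (C). Evaluating it on every row reproduces the table of h exactly.

C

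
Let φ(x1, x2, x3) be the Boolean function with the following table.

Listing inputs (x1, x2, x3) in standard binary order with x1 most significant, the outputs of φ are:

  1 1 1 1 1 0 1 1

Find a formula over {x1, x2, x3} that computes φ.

φ(x1, x2, x3) = ~((x1 & ~x2) & x3)

φ is 0 on exactly one input, (1,0,1), whose minterm is x1·¬x2·x3. So φ is the negation of that single conjunction.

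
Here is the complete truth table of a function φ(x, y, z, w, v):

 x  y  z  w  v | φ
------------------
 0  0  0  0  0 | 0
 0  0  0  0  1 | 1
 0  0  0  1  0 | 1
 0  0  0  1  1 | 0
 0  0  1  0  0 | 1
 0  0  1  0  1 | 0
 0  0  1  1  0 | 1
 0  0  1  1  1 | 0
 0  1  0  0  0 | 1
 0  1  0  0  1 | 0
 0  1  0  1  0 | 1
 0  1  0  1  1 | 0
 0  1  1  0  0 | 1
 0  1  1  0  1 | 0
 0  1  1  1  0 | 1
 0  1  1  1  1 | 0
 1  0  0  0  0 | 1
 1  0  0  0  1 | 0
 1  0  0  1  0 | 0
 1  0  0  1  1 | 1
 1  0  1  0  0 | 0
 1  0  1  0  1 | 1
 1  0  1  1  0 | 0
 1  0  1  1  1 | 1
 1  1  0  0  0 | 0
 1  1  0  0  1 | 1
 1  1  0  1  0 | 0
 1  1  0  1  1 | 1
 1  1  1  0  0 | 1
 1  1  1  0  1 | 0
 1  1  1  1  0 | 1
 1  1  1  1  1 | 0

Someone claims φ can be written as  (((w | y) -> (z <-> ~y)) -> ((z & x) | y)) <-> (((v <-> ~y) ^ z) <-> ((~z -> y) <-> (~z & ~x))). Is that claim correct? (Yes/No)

Test each input against both φ and the formula:
  x=0, y=0, z=0, w=0, v=0: formula gives 0, φ = 0 ✓
  x=0, y=0, z=0, w=0, v=1: formula gives 1, φ = 1 ✓
  x=0, y=0, z=0, w=1, v=0: formula gives 1, φ = 1 ✓
  x=0, y=0, z=0, w=1, v=1: formula gives 0, φ = 0 ✓
  … (the remaining 28 rows also agree.)
Every row agrees, so the formula is equivalent.

Yes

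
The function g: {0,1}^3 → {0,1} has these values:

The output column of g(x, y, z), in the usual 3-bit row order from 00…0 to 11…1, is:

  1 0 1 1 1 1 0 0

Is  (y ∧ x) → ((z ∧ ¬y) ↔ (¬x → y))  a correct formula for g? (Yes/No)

No

Test each input against both g and the formula:
  x=0, y=0, z=0: formula gives 1, g = 1 ✓
  x=0, y=0, z=1: formula gives 1, but g = 0 ✗
Since they disagree at (0,0,1), the expression is not a correct formula for g.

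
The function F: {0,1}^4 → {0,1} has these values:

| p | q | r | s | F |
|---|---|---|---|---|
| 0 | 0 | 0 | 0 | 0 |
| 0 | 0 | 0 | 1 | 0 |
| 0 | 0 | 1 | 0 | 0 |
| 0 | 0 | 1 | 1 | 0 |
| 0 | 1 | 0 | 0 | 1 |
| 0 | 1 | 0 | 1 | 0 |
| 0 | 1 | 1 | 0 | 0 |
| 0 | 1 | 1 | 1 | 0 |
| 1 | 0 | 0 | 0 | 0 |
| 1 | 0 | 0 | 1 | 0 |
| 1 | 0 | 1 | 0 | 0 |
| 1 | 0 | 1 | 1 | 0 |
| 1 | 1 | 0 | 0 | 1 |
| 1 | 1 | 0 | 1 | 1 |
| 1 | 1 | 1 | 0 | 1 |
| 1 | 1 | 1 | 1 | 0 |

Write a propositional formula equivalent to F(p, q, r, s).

F(p, q, r, s) = (((((p' · q) · r') · s') + (((p · q) · r') · s')) + (((p · q) · r') · s)) + (((p · q) · r) · s')

Collect the rows where F=1 — (0,1,0,0), (1,1,0,0), (1,1,0,1), (1,1,1,0) — and write one minterm per row: ¬p·q·¬r·¬s, p·q·¬r·¬s, p·q·¬r·s, p·q·r·¬s. Their union (logical OR) reproduces the table exactly.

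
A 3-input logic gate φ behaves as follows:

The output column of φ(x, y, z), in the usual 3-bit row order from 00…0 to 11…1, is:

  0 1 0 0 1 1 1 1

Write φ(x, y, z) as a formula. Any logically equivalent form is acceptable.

φ is 0 on only 3 rows — (0,0,0), (0,1,0), (0,1,1). Writing each as a minterm (¬x·¬y·¬z, ¬x·y·¬z, ¬x·y·z) and OR-ing them characterizes exactly where φ=0, so φ is the negation of that disjunction.

φ(x, y, z) = ¬((((¬x ∧ ¬y) ∧ ¬z) ∨ ((¬x ∧ y) ∧ ¬z)) ∨ ((¬x ∧ y) ∧ z))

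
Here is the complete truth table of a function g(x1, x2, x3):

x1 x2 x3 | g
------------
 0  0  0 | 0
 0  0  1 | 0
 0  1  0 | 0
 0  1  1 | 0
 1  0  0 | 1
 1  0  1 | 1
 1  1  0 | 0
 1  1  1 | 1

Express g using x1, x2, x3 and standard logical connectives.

g(x1, x2, x3) = (((x1 ∧ ¬x2) ∧ ¬x3) ∨ ((x1 ∧ ¬x2) ∧ x3)) ∨ ((x1 ∧ x2) ∧ x3)

Collect the rows where g=1 — (1,0,0), (1,0,1), (1,1,1) — and write one minterm per row: x1·¬x2·¬x3, x1·¬x2·x3, x1·x2·x3. Their union (logical OR) reproduces the table exactly.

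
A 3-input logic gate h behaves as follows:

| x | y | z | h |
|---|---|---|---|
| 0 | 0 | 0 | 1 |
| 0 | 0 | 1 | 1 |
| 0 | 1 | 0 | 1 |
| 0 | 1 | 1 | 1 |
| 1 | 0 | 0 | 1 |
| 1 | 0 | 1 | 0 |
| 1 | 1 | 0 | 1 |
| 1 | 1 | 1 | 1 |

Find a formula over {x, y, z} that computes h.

h(x, y, z) = ((x · y') · z)'

Only row (1,0,1) gives 0. So h is 1 everywhere except there — the complement of the minterm x·¬y·z.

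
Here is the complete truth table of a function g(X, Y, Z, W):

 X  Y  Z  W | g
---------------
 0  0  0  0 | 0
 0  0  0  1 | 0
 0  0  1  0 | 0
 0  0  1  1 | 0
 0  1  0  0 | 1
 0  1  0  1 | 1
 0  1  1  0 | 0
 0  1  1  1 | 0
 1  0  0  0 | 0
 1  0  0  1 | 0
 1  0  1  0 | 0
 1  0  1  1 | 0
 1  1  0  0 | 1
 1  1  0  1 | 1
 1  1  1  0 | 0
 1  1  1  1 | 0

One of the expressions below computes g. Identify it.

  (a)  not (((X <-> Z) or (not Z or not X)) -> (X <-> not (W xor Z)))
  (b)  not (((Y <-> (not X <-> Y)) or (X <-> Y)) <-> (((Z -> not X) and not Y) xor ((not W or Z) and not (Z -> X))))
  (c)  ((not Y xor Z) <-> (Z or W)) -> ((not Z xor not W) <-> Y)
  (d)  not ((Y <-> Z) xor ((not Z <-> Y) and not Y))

(a) fails at (0,0,0,0): the formula yields 1, g is 0.
(b) fails at (0,0,1,0): the formula yields 1, g is 0.
(c) fails at (0,0,0,0): the formula yields 1, g is 0.
Only (d) survives; checking it on all 16 rows confirms it matches g.

d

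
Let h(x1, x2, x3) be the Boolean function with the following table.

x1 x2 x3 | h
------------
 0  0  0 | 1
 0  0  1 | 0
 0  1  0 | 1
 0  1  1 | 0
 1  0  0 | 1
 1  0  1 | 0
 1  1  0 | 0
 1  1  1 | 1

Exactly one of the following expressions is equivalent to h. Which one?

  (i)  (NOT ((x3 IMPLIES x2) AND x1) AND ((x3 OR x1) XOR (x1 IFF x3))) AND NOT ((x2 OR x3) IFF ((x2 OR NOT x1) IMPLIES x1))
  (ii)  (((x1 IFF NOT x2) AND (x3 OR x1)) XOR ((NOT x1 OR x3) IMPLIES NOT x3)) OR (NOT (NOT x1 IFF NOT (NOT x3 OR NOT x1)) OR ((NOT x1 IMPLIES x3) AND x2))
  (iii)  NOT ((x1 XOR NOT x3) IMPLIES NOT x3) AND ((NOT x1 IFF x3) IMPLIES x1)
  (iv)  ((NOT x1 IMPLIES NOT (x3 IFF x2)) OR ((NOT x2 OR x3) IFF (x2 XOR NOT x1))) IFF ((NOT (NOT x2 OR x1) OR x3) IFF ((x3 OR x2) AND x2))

iv

(i): at (0,0,0) it gives 0, but h = 1 — eliminated.
(ii): at (0,0,1) it gives 1, but h = 0 — eliminated.
(iii): at (0,0,0) it gives 0, but h = 1 — eliminated.
Only (iv) survives; checking it on all 8 rows confirms it matches h.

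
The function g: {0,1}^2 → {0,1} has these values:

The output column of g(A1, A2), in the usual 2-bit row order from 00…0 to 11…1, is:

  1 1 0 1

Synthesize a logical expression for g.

Only row (1,0) gives 0. So g is 1 everywhere except there — the complement of the minterm A1·¬A2.

g(A1, A2) = ~(A1 & ~A2)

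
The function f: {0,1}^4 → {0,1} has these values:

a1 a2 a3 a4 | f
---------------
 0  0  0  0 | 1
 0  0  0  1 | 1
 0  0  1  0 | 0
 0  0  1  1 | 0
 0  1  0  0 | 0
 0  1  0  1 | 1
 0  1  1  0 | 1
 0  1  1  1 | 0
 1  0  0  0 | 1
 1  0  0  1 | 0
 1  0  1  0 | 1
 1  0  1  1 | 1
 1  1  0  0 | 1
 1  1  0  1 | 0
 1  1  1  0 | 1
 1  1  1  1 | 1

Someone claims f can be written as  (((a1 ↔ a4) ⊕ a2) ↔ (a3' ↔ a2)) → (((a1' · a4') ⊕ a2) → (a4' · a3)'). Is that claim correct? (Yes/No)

Check the formula against f row by row:
  a1=0, a2=0, a3=0, a4=0: formula gives 1, f = 1 ✓
  a1=0, a2=0, a3=0, a4=1: formula gives 1, f = 1 ✓
  a1=0, a2=0, a3=1, a4=0: formula gives 0, f = 0 ✓
  a1=0, a2=0, a3=1, a4=1: formula gives 1, but f = 0 ✗
Row (0,0,1,1) is a counterexample, so the formula is not equivalent to f.

No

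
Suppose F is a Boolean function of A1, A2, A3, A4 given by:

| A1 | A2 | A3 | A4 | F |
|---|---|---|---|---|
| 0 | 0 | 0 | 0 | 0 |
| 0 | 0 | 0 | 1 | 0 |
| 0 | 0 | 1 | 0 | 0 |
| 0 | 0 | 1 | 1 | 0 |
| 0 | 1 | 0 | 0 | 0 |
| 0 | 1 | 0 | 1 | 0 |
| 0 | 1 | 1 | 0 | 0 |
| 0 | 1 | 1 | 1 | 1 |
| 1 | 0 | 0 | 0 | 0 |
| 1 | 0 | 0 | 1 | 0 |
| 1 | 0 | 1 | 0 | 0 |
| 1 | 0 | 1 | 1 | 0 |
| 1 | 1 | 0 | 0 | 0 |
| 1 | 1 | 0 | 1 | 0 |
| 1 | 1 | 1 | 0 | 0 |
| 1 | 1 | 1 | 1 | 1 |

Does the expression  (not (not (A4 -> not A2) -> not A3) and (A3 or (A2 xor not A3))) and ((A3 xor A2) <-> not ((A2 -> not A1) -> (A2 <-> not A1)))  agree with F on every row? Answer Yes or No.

Evaluate (not (not (A4 -> not A2) -> not A3) and (A3 or (A2 xor not A3))) and ((A3 xor A2) <-> not ((A2 -> not A1) -> (A2 <-> not A1))) on each row and compare to F:
  A1=0, A2=0, A3=0, A4=0: formula gives 0, F = 0 ✓
  A1=0, A2=0, A3=0, A4=1: formula gives 0, F = 0 ✓
  A1=0, A2=0, A3=1, A4=0: formula gives 0, F = 0 ✓
  A1=0, A2=0, A3=1, A4=1: formula gives 0, F = 0 ✓
  …and likewise for the remaining 12 rows.
Every row agrees, so the formula is equivalent.

Yes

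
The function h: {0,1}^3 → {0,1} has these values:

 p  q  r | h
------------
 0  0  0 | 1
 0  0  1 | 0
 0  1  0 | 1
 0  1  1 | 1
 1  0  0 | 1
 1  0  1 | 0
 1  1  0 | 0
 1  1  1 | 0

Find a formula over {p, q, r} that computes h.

h(p, q, r) = ((((p' · q') · r') + ((p' · q) · r')) + ((p' · q) · r)) + ((p · q') · r')

h=1 on 4 inputs: (0,0,0), (0,1,0), (0,1,1), (1,0,0). Reading each as a conjunction of literals (¬p·¬q·¬r, ¬p·q·¬r, ¬p·q·r, p·¬q·¬r) and taking the OR gives the canonical DNF.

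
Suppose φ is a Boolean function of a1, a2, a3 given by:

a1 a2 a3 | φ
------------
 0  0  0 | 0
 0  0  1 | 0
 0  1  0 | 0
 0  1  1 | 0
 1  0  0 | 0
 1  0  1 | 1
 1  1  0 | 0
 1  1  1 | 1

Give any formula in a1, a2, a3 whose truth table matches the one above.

φ(a1, a2, a3) = ((a1 AND NOT a2) AND a3) OR ((a1 AND a2) AND a3)

Collect the rows where φ=1 — (1,0,1), (1,1,1) — and write one minterm per row: a1·¬a2·a3, a1·a2·a3. Their union (logical OR) reproduces the table exactly.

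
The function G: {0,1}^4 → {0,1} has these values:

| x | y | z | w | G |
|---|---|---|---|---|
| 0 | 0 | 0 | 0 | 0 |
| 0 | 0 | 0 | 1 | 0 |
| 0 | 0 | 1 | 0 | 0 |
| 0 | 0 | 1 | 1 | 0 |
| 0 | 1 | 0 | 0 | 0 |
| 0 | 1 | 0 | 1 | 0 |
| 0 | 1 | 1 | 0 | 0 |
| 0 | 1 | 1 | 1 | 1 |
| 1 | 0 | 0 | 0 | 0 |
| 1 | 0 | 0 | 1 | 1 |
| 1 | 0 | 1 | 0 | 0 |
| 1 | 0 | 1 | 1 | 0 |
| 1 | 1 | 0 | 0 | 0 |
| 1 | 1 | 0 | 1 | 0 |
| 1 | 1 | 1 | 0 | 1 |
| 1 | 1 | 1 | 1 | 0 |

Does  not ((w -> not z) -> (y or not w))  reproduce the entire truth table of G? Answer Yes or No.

No

Evaluate not ((w -> not z) -> (y or not w)) on each row and compare to G:
  x=0, y=0, z=0, w=0: formula gives 0, G = 0 ✓
  x=0, y=0, z=0, w=1: formula gives 1, but G = 0 ✗
Since they disagree at (0,0,0,1), the expression is not a correct formula for G.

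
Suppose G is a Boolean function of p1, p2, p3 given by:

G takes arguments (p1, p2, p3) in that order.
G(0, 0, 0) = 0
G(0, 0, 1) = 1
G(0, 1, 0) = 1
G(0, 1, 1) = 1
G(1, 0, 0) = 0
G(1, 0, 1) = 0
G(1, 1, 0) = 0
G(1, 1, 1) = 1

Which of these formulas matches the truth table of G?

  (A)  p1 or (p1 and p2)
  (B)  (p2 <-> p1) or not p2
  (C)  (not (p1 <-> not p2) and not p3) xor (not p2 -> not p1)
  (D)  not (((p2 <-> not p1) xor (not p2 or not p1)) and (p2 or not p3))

(A): at (0,0,1) it gives 0, but G = 1 — eliminated.
(B): at (0,0,0) it gives 1, but G = 0 — eliminated.
(D): at (1,0,0) it gives 1, but G = 0 — eliminated.
That leaves (C). Evaluating it on every row reproduces the table of G exactly.

C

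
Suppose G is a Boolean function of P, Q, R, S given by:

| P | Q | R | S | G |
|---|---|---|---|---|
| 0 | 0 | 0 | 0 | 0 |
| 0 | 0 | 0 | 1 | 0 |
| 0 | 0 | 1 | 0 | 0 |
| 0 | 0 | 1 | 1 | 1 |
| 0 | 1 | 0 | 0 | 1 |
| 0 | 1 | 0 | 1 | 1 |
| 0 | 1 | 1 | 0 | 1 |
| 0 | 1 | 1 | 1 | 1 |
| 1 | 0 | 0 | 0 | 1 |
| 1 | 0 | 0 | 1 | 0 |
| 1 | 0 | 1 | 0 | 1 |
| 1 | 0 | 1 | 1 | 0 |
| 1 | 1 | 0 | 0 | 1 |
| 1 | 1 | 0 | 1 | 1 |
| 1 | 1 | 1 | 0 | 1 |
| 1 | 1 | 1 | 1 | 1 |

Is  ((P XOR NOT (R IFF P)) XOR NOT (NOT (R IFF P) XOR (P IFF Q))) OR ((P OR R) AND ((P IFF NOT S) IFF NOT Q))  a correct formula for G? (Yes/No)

Check the formula against G row by row:
  P=0, Q=0, R=0, S=0: formula gives 0, G = 0 ✓
  P=0, Q=0, R=0, S=1: formula gives 0, G = 0 ✓
  P=0, Q=0, R=1, S=0: formula gives 0, G = 0 ✓
  P=0, Q=0, R=1, S=1: formula gives 1, G = 1 ✓
  … (the remaining 12 rows also agree.)
No disagreement on any input; they are logically equivalent.

Yes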